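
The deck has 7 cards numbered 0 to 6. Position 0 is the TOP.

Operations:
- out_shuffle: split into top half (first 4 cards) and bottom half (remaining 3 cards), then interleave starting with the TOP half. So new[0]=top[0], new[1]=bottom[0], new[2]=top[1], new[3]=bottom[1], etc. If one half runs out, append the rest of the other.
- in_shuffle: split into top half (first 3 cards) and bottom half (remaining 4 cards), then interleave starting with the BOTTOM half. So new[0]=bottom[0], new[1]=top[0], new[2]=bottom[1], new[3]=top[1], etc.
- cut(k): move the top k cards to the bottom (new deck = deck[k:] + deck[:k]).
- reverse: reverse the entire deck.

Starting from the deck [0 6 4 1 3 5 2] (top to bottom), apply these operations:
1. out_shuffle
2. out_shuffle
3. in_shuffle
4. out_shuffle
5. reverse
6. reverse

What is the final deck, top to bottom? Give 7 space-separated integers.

Answer: 2 1 0 3 6 5 4

Derivation:
After op 1 (out_shuffle): [0 3 6 5 4 2 1]
After op 2 (out_shuffle): [0 4 3 2 6 1 5]
After op 3 (in_shuffle): [2 0 6 4 1 3 5]
After op 4 (out_shuffle): [2 1 0 3 6 5 4]
After op 5 (reverse): [4 5 6 3 0 1 2]
After op 6 (reverse): [2 1 0 3 6 5 4]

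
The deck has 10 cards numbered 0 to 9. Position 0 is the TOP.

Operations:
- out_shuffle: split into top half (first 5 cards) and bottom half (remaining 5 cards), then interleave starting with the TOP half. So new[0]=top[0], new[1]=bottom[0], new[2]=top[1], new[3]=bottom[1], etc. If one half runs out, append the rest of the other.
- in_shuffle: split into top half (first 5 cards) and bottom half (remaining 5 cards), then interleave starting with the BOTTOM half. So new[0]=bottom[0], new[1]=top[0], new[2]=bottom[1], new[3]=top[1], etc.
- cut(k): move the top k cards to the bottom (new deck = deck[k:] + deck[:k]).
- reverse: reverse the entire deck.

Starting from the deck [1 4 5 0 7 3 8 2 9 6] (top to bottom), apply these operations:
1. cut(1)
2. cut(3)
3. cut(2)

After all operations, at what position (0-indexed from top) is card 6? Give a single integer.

After op 1 (cut(1)): [4 5 0 7 3 8 2 9 6 1]
After op 2 (cut(3)): [7 3 8 2 9 6 1 4 5 0]
After op 3 (cut(2)): [8 2 9 6 1 4 5 0 7 3]
Card 6 is at position 3.

Answer: 3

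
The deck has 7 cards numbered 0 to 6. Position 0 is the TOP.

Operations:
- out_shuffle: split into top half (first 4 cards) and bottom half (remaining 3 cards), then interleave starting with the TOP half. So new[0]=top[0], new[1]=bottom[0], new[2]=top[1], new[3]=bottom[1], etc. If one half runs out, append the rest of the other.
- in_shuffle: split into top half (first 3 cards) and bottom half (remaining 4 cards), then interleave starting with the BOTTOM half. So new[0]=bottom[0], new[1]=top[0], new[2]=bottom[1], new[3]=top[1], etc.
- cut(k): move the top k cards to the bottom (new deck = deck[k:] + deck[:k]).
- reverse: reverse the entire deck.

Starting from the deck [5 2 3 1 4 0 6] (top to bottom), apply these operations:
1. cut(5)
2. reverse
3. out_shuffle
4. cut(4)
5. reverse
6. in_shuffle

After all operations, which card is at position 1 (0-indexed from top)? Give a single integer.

After op 1 (cut(5)): [0 6 5 2 3 1 4]
After op 2 (reverse): [4 1 3 2 5 6 0]
After op 3 (out_shuffle): [4 5 1 6 3 0 2]
After op 4 (cut(4)): [3 0 2 4 5 1 6]
After op 5 (reverse): [6 1 5 4 2 0 3]
After op 6 (in_shuffle): [4 6 2 1 0 5 3]
Position 1: card 6.

Answer: 6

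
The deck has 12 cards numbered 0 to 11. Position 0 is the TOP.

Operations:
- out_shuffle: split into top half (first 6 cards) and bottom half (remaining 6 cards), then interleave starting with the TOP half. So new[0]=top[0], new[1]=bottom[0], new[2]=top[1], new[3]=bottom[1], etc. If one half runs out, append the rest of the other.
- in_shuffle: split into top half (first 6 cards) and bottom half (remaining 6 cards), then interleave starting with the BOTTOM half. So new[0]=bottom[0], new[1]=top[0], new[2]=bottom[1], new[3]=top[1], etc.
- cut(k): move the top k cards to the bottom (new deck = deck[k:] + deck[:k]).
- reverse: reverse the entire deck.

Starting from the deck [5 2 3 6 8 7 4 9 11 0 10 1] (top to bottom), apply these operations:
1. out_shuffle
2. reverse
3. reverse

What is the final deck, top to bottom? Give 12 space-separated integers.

After op 1 (out_shuffle): [5 4 2 9 3 11 6 0 8 10 7 1]
After op 2 (reverse): [1 7 10 8 0 6 11 3 9 2 4 5]
After op 3 (reverse): [5 4 2 9 3 11 6 0 8 10 7 1]

Answer: 5 4 2 9 3 11 6 0 8 10 7 1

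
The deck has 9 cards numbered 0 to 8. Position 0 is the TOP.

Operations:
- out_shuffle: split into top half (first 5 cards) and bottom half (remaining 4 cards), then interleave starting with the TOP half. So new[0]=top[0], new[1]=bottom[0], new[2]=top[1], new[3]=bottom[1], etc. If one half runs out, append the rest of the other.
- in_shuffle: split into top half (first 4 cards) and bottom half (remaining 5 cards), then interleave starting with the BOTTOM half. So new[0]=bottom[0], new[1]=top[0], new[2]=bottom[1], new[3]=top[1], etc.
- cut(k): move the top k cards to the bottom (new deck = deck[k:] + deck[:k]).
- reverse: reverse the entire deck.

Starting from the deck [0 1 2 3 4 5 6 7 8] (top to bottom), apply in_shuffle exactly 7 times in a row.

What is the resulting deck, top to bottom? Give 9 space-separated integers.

Answer: 4 0 5 1 6 2 7 3 8

Derivation:
After op 1 (in_shuffle): [4 0 5 1 6 2 7 3 8]
After op 2 (in_shuffle): [6 4 2 0 7 5 3 1 8]
After op 3 (in_shuffle): [7 6 5 4 3 2 1 0 8]
After op 4 (in_shuffle): [3 7 2 6 1 5 0 4 8]
After op 5 (in_shuffle): [1 3 5 7 0 2 4 6 8]
After op 6 (in_shuffle): [0 1 2 3 4 5 6 7 8]
After op 7 (in_shuffle): [4 0 5 1 6 2 7 3 8]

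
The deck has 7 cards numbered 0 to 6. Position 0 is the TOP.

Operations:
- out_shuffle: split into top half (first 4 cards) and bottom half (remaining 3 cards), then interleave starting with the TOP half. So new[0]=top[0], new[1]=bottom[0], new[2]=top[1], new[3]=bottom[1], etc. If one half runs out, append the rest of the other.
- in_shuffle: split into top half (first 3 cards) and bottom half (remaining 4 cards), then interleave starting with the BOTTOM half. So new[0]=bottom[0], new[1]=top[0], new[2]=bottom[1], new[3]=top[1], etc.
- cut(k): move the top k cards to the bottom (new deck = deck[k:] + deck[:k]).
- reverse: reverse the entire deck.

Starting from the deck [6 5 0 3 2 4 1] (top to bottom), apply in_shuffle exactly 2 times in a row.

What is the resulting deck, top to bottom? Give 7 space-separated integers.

Answer: 5 3 4 6 0 2 1

Derivation:
After op 1 (in_shuffle): [3 6 2 5 4 0 1]
After op 2 (in_shuffle): [5 3 4 6 0 2 1]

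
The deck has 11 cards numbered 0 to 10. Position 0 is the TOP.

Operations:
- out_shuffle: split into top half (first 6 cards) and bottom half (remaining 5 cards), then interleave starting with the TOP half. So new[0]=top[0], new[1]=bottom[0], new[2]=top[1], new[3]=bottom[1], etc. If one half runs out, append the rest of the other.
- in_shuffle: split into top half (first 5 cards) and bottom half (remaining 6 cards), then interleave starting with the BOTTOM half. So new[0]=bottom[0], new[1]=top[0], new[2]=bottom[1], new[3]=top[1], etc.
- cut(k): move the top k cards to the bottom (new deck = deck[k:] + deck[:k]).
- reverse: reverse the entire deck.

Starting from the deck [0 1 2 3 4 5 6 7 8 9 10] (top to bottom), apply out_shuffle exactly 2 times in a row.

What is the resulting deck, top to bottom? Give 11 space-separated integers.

After op 1 (out_shuffle): [0 6 1 7 2 8 3 9 4 10 5]
After op 2 (out_shuffle): [0 3 6 9 1 4 7 10 2 5 8]

Answer: 0 3 6 9 1 4 7 10 2 5 8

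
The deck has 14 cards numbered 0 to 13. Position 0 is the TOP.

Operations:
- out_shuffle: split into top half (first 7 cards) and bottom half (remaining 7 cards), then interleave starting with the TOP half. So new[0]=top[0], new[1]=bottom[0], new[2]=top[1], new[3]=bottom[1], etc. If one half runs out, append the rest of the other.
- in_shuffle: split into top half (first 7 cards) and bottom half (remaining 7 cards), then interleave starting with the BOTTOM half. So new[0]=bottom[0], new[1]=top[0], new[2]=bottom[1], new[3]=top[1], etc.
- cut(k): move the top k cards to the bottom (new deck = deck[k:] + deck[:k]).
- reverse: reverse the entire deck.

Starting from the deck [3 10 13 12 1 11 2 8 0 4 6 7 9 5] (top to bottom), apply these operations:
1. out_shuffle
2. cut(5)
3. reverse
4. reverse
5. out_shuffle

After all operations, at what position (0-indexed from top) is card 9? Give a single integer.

Answer: 12

Derivation:
After op 1 (out_shuffle): [3 8 10 0 13 4 12 6 1 7 11 9 2 5]
After op 2 (cut(5)): [4 12 6 1 7 11 9 2 5 3 8 10 0 13]
After op 3 (reverse): [13 0 10 8 3 5 2 9 11 7 1 6 12 4]
After op 4 (reverse): [4 12 6 1 7 11 9 2 5 3 8 10 0 13]
After op 5 (out_shuffle): [4 2 12 5 6 3 1 8 7 10 11 0 9 13]
Card 9 is at position 12.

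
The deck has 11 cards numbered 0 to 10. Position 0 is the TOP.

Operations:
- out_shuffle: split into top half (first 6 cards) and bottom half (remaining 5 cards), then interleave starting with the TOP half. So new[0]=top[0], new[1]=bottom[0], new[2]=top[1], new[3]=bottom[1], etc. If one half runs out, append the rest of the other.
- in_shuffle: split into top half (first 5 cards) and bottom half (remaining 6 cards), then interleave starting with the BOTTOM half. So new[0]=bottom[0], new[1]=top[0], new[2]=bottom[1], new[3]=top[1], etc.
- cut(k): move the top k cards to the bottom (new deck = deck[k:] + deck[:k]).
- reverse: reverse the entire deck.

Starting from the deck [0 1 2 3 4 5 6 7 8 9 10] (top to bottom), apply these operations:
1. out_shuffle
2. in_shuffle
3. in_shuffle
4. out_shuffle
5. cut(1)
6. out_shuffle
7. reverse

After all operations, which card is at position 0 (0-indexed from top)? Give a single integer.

After op 1 (out_shuffle): [0 6 1 7 2 8 3 9 4 10 5]
After op 2 (in_shuffle): [8 0 3 6 9 1 4 7 10 2 5]
After op 3 (in_shuffle): [1 8 4 0 7 3 10 6 2 9 5]
After op 4 (out_shuffle): [1 10 8 6 4 2 0 9 7 5 3]
After op 5 (cut(1)): [10 8 6 4 2 0 9 7 5 3 1]
After op 6 (out_shuffle): [10 9 8 7 6 5 4 3 2 1 0]
After op 7 (reverse): [0 1 2 3 4 5 6 7 8 9 10]
Position 0: card 0.

Answer: 0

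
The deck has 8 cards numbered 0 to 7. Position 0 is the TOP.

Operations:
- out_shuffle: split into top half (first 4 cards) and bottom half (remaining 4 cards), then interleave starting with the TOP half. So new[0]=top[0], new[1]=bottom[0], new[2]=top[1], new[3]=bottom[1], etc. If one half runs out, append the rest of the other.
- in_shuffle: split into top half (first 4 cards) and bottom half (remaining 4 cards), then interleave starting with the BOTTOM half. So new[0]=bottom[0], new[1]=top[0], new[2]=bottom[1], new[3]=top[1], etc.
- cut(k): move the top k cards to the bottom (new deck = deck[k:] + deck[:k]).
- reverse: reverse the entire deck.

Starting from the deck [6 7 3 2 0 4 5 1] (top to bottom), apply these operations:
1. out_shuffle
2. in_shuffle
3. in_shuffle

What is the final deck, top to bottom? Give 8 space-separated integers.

After op 1 (out_shuffle): [6 0 7 4 3 5 2 1]
After op 2 (in_shuffle): [3 6 5 0 2 7 1 4]
After op 3 (in_shuffle): [2 3 7 6 1 5 4 0]

Answer: 2 3 7 6 1 5 4 0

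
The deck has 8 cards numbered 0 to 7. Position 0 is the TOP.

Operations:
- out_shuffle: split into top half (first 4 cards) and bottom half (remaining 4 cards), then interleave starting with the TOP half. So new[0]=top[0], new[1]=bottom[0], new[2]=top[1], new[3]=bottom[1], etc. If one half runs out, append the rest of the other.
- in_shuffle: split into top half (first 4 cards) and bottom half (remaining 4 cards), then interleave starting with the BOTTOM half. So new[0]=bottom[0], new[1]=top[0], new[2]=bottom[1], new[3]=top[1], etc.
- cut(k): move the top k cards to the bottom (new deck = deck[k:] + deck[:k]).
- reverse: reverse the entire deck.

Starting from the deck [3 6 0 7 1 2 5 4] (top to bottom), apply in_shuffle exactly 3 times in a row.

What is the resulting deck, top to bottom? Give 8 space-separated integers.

Answer: 4 5 2 1 7 0 6 3

Derivation:
After op 1 (in_shuffle): [1 3 2 6 5 0 4 7]
After op 2 (in_shuffle): [5 1 0 3 4 2 7 6]
After op 3 (in_shuffle): [4 5 2 1 7 0 6 3]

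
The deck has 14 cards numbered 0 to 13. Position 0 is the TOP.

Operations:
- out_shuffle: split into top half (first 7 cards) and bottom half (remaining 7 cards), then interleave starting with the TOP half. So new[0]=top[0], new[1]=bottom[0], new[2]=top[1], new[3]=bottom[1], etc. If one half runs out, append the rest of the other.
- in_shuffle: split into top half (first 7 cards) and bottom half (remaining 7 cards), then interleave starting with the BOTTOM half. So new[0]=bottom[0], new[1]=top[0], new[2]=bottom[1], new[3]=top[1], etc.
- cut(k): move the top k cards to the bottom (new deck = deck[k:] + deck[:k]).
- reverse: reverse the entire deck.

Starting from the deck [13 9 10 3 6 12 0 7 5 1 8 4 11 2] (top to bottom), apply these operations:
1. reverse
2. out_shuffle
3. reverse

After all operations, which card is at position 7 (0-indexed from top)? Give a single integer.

Answer: 8

Derivation:
After op 1 (reverse): [2 11 4 8 1 5 7 0 12 6 3 10 9 13]
After op 2 (out_shuffle): [2 0 11 12 4 6 8 3 1 10 5 9 7 13]
After op 3 (reverse): [13 7 9 5 10 1 3 8 6 4 12 11 0 2]
Position 7: card 8.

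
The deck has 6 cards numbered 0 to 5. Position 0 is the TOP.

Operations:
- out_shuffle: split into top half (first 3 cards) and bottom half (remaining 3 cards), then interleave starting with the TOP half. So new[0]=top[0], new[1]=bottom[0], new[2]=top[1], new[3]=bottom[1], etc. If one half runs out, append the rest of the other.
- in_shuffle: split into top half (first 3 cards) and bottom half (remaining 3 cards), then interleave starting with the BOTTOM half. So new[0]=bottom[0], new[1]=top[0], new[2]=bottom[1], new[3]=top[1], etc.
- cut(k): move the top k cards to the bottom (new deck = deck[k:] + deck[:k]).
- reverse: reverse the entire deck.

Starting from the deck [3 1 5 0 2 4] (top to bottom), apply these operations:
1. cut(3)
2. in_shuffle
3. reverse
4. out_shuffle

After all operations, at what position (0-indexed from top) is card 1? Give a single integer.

Answer: 1

Derivation:
After op 1 (cut(3)): [0 2 4 3 1 5]
After op 2 (in_shuffle): [3 0 1 2 5 4]
After op 3 (reverse): [4 5 2 1 0 3]
After op 4 (out_shuffle): [4 1 5 0 2 3]
Card 1 is at position 1.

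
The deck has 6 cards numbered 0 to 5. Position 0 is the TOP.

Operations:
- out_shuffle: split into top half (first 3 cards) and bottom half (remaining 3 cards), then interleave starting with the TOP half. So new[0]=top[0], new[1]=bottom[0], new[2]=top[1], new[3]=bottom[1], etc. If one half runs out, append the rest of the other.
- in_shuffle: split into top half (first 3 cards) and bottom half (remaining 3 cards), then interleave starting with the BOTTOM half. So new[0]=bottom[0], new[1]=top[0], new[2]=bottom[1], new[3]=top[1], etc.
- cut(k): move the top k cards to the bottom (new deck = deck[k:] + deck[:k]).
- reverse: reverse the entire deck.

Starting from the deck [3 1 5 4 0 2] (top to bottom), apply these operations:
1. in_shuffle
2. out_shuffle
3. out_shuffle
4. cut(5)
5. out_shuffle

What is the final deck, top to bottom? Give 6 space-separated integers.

Answer: 5 1 4 0 2 3

Derivation:
After op 1 (in_shuffle): [4 3 0 1 2 5]
After op 2 (out_shuffle): [4 1 3 2 0 5]
After op 3 (out_shuffle): [4 2 1 0 3 5]
After op 4 (cut(5)): [5 4 2 1 0 3]
After op 5 (out_shuffle): [5 1 4 0 2 3]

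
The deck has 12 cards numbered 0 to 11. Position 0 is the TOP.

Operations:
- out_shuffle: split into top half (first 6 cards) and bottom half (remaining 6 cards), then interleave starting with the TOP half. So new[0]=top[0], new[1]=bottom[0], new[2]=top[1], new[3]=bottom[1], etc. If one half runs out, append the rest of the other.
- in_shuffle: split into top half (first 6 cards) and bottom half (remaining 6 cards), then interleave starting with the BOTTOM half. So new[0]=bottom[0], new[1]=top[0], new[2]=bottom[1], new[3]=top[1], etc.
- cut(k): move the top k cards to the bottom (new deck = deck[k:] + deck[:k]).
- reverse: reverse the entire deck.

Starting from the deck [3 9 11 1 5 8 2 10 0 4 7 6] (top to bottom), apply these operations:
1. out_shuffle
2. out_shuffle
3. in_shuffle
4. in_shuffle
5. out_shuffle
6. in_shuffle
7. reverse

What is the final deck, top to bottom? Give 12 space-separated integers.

Answer: 6 2 4 7 1 5 10 0 9 11 8 3

Derivation:
After op 1 (out_shuffle): [3 2 9 10 11 0 1 4 5 7 8 6]
After op 2 (out_shuffle): [3 1 2 4 9 5 10 7 11 8 0 6]
After op 3 (in_shuffle): [10 3 7 1 11 2 8 4 0 9 6 5]
After op 4 (in_shuffle): [8 10 4 3 0 7 9 1 6 11 5 2]
After op 5 (out_shuffle): [8 9 10 1 4 6 3 11 0 5 7 2]
After op 6 (in_shuffle): [3 8 11 9 0 10 5 1 7 4 2 6]
After op 7 (reverse): [6 2 4 7 1 5 10 0 9 11 8 3]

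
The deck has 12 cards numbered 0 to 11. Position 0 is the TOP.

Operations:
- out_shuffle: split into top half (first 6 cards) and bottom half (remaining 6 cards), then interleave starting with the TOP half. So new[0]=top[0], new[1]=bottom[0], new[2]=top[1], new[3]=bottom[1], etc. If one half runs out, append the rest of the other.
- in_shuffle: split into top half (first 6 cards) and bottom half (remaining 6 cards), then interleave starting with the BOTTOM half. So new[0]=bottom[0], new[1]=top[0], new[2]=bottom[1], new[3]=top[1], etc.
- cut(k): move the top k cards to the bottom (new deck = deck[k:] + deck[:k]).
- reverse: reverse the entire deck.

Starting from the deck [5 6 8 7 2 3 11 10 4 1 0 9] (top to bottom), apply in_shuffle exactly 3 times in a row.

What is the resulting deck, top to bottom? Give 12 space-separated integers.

After op 1 (in_shuffle): [11 5 10 6 4 8 1 7 0 2 9 3]
After op 2 (in_shuffle): [1 11 7 5 0 10 2 6 9 4 3 8]
After op 3 (in_shuffle): [2 1 6 11 9 7 4 5 3 0 8 10]

Answer: 2 1 6 11 9 7 4 5 3 0 8 10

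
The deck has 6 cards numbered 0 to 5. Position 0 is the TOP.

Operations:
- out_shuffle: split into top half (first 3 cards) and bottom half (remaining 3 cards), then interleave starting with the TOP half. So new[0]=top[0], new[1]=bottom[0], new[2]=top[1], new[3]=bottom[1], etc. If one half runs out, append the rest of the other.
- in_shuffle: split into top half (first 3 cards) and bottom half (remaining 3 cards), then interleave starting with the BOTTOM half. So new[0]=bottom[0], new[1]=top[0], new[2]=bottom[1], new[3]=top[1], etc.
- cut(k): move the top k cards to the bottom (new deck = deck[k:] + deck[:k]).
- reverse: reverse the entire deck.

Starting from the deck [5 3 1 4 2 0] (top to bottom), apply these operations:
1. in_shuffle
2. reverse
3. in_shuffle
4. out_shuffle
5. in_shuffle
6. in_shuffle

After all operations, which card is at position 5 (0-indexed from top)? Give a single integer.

After op 1 (in_shuffle): [4 5 2 3 0 1]
After op 2 (reverse): [1 0 3 2 5 4]
After op 3 (in_shuffle): [2 1 5 0 4 3]
After op 4 (out_shuffle): [2 0 1 4 5 3]
After op 5 (in_shuffle): [4 2 5 0 3 1]
After op 6 (in_shuffle): [0 4 3 2 1 5]
Position 5: card 5.

Answer: 5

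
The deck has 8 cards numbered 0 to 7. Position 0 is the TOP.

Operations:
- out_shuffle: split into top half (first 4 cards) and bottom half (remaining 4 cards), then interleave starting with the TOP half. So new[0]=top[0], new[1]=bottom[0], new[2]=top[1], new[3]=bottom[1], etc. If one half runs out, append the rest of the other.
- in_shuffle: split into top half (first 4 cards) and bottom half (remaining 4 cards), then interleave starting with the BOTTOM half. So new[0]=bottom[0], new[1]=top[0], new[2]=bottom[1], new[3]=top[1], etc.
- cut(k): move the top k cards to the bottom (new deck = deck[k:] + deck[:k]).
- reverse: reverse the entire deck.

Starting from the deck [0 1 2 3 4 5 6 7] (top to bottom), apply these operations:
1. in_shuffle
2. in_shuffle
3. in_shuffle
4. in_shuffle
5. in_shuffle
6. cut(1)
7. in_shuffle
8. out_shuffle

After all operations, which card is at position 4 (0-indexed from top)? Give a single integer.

Answer: 4

Derivation:
After op 1 (in_shuffle): [4 0 5 1 6 2 7 3]
After op 2 (in_shuffle): [6 4 2 0 7 5 3 1]
After op 3 (in_shuffle): [7 6 5 4 3 2 1 0]
After op 4 (in_shuffle): [3 7 2 6 1 5 0 4]
After op 5 (in_shuffle): [1 3 5 7 0 2 4 6]
After op 6 (cut(1)): [3 5 7 0 2 4 6 1]
After op 7 (in_shuffle): [2 3 4 5 6 7 1 0]
After op 8 (out_shuffle): [2 6 3 7 4 1 5 0]
Position 4: card 4.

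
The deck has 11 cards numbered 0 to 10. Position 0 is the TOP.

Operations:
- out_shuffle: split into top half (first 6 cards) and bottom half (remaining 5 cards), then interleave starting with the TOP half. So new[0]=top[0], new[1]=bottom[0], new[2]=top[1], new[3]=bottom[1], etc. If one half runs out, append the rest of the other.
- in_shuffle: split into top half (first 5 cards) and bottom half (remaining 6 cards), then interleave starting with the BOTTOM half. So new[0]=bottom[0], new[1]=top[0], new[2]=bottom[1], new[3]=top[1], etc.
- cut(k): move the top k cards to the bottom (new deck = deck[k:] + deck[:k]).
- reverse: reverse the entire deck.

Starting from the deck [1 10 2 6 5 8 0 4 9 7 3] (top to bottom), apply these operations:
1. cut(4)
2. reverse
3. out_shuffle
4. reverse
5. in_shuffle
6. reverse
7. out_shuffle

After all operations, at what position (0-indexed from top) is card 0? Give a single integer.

Answer: 9

Derivation:
After op 1 (cut(4)): [5 8 0 4 9 7 3 1 10 2 6]
After op 2 (reverse): [6 2 10 1 3 7 9 4 0 8 5]
After op 3 (out_shuffle): [6 9 2 4 10 0 1 8 3 5 7]
After op 4 (reverse): [7 5 3 8 1 0 10 4 2 9 6]
After op 5 (in_shuffle): [0 7 10 5 4 3 2 8 9 1 6]
After op 6 (reverse): [6 1 9 8 2 3 4 5 10 7 0]
After op 7 (out_shuffle): [6 4 1 5 9 10 8 7 2 0 3]
Card 0 is at position 9.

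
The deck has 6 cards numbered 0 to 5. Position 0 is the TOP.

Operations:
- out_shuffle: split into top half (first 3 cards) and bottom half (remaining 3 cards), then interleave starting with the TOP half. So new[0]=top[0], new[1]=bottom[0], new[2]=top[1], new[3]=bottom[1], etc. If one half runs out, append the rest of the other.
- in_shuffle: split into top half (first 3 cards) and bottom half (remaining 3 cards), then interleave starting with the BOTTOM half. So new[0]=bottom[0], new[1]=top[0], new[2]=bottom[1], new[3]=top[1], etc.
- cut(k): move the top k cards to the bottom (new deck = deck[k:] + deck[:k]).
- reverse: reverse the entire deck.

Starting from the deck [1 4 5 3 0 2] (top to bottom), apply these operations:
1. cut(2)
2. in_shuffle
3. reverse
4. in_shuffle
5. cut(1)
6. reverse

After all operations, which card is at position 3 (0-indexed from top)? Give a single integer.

After op 1 (cut(2)): [5 3 0 2 1 4]
After op 2 (in_shuffle): [2 5 1 3 4 0]
After op 3 (reverse): [0 4 3 1 5 2]
After op 4 (in_shuffle): [1 0 5 4 2 3]
After op 5 (cut(1)): [0 5 4 2 3 1]
After op 6 (reverse): [1 3 2 4 5 0]
Position 3: card 4.

Answer: 4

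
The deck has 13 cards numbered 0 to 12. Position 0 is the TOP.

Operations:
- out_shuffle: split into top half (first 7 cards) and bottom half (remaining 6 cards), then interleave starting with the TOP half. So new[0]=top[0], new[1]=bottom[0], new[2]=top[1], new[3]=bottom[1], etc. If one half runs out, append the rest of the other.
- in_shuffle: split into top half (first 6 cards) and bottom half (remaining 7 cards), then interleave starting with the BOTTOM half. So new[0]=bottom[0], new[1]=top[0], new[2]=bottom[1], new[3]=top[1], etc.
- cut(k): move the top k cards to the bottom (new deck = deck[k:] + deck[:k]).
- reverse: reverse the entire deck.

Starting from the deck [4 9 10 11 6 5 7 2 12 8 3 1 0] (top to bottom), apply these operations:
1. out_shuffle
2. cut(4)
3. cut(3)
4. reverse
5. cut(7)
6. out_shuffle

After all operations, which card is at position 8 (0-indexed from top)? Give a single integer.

After op 1 (out_shuffle): [4 2 9 12 10 8 11 3 6 1 5 0 7]
After op 2 (cut(4)): [10 8 11 3 6 1 5 0 7 4 2 9 12]
After op 3 (cut(3)): [3 6 1 5 0 7 4 2 9 12 10 8 11]
After op 4 (reverse): [11 8 10 12 9 2 4 7 0 5 1 6 3]
After op 5 (cut(7)): [7 0 5 1 6 3 11 8 10 12 9 2 4]
After op 6 (out_shuffle): [7 8 0 10 5 12 1 9 6 2 3 4 11]
Position 8: card 6.

Answer: 6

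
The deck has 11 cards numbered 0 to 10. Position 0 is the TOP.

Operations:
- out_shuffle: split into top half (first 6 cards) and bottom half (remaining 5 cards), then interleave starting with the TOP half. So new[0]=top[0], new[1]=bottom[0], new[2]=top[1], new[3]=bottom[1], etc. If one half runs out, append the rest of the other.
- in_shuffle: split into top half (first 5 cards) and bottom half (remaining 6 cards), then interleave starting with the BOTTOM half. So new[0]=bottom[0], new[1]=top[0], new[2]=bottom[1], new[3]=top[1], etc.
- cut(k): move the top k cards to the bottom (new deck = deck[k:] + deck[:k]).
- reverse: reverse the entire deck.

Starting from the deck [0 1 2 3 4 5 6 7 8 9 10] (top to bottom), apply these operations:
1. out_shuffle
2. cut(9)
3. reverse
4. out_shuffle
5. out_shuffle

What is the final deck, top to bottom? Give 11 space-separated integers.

Answer: 4 8 1 5 9 2 6 10 3 7 0

Derivation:
After op 1 (out_shuffle): [0 6 1 7 2 8 3 9 4 10 5]
After op 2 (cut(9)): [10 5 0 6 1 7 2 8 3 9 4]
After op 3 (reverse): [4 9 3 8 2 7 1 6 0 5 10]
After op 4 (out_shuffle): [4 1 9 6 3 0 8 5 2 10 7]
After op 5 (out_shuffle): [4 8 1 5 9 2 6 10 3 7 0]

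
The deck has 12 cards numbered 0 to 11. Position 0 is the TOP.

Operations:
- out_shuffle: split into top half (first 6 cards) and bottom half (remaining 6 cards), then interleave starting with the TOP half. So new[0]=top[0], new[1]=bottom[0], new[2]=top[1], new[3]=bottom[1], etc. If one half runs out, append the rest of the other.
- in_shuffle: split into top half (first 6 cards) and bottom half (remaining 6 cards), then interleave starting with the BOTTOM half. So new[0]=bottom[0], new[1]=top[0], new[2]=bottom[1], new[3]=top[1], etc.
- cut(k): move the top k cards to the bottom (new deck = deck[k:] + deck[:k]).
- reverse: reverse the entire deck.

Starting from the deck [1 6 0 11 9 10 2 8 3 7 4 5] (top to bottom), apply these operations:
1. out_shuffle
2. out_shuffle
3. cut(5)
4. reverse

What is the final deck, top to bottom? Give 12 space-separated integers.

Answer: 6 7 2 11 1 5 3 10 0 4 8 9

Derivation:
After op 1 (out_shuffle): [1 2 6 8 0 3 11 7 9 4 10 5]
After op 2 (out_shuffle): [1 11 2 7 6 9 8 4 0 10 3 5]
After op 3 (cut(5)): [9 8 4 0 10 3 5 1 11 2 7 6]
After op 4 (reverse): [6 7 2 11 1 5 3 10 0 4 8 9]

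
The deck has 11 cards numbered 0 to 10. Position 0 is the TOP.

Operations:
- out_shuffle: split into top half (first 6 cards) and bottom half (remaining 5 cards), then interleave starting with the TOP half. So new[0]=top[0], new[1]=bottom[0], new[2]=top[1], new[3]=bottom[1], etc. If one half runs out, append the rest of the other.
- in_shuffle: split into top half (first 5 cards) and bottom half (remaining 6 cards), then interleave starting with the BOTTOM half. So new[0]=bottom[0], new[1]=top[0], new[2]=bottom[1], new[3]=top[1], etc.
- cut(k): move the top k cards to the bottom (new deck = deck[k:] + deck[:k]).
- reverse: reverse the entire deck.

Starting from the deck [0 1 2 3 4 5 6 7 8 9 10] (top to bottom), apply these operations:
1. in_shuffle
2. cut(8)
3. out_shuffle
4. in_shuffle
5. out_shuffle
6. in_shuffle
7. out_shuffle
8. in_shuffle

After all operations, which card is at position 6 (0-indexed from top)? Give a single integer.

Answer: 10

Derivation:
After op 1 (in_shuffle): [5 0 6 1 7 2 8 3 9 4 10]
After op 2 (cut(8)): [9 4 10 5 0 6 1 7 2 8 3]
After op 3 (out_shuffle): [9 1 4 7 10 2 5 8 0 3 6]
After op 4 (in_shuffle): [2 9 5 1 8 4 0 7 3 10 6]
After op 5 (out_shuffle): [2 0 9 7 5 3 1 10 8 6 4]
After op 6 (in_shuffle): [3 2 1 0 10 9 8 7 6 5 4]
After op 7 (out_shuffle): [3 8 2 7 1 6 0 5 10 4 9]
After op 8 (in_shuffle): [6 3 0 8 5 2 10 7 4 1 9]
Position 6: card 10.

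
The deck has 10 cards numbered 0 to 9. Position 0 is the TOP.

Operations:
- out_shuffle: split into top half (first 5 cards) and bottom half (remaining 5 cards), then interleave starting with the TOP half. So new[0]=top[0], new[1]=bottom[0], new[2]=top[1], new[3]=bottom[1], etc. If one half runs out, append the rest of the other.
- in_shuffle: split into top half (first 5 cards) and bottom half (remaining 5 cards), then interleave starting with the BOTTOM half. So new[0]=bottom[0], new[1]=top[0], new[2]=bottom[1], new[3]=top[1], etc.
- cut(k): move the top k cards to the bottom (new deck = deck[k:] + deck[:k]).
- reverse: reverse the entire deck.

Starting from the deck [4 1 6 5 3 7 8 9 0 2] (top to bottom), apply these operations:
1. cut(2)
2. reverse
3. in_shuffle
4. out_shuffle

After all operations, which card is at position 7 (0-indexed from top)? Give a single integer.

After op 1 (cut(2)): [6 5 3 7 8 9 0 2 4 1]
After op 2 (reverse): [1 4 2 0 9 8 7 3 5 6]
After op 3 (in_shuffle): [8 1 7 4 3 2 5 0 6 9]
After op 4 (out_shuffle): [8 2 1 5 7 0 4 6 3 9]
Position 7: card 6.

Answer: 6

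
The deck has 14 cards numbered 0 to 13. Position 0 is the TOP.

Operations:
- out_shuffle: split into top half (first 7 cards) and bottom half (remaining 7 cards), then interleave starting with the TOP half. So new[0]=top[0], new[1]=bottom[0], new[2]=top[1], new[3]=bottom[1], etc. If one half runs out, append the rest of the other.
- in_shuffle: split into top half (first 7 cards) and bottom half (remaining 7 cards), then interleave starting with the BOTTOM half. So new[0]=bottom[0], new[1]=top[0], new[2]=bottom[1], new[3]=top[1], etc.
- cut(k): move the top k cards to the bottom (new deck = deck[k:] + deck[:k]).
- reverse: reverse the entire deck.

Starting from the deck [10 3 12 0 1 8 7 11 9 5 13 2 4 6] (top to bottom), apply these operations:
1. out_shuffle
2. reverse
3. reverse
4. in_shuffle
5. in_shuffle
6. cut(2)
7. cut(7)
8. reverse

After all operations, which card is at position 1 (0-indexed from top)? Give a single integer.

After op 1 (out_shuffle): [10 11 3 9 12 5 0 13 1 2 8 4 7 6]
After op 2 (reverse): [6 7 4 8 2 1 13 0 5 12 9 3 11 10]
After op 3 (reverse): [10 11 3 9 12 5 0 13 1 2 8 4 7 6]
After op 4 (in_shuffle): [13 10 1 11 2 3 8 9 4 12 7 5 6 0]
After op 5 (in_shuffle): [9 13 4 10 12 1 7 11 5 2 6 3 0 8]
After op 6 (cut(2)): [4 10 12 1 7 11 5 2 6 3 0 8 9 13]
After op 7 (cut(7)): [2 6 3 0 8 9 13 4 10 12 1 7 11 5]
After op 8 (reverse): [5 11 7 1 12 10 4 13 9 8 0 3 6 2]
Position 1: card 11.

Answer: 11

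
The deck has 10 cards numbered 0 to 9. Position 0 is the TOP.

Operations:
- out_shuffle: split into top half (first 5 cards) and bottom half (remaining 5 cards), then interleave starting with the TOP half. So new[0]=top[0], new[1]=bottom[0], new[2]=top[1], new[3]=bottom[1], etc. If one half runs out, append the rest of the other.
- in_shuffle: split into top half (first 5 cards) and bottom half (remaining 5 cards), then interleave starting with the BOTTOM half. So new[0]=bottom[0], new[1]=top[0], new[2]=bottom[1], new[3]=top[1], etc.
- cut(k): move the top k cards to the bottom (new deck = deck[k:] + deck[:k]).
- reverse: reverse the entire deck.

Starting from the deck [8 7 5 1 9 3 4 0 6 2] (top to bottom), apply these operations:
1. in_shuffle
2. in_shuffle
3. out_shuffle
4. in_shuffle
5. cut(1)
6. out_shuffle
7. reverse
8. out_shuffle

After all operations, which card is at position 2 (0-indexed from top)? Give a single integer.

After op 1 (in_shuffle): [3 8 4 7 0 5 6 1 2 9]
After op 2 (in_shuffle): [5 3 6 8 1 4 2 7 9 0]
After op 3 (out_shuffle): [5 4 3 2 6 7 8 9 1 0]
After op 4 (in_shuffle): [7 5 8 4 9 3 1 2 0 6]
After op 5 (cut(1)): [5 8 4 9 3 1 2 0 6 7]
After op 6 (out_shuffle): [5 1 8 2 4 0 9 6 3 7]
After op 7 (reverse): [7 3 6 9 0 4 2 8 1 5]
After op 8 (out_shuffle): [7 4 3 2 6 8 9 1 0 5]
Position 2: card 3.

Answer: 3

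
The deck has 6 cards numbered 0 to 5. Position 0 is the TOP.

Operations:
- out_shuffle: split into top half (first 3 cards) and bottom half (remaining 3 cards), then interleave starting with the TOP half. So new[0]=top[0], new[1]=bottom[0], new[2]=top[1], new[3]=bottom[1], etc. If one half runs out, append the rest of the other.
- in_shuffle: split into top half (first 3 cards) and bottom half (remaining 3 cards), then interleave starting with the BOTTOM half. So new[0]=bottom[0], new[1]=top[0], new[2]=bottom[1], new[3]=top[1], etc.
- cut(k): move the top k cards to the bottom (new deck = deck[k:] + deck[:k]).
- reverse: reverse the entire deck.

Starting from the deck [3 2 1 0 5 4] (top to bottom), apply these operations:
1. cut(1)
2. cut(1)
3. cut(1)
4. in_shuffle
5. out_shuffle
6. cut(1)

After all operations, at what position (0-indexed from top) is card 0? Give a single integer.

Answer: 1

Derivation:
After op 1 (cut(1)): [2 1 0 5 4 3]
After op 2 (cut(1)): [1 0 5 4 3 2]
After op 3 (cut(1)): [0 5 4 3 2 1]
After op 4 (in_shuffle): [3 0 2 5 1 4]
After op 5 (out_shuffle): [3 5 0 1 2 4]
After op 6 (cut(1)): [5 0 1 2 4 3]
Card 0 is at position 1.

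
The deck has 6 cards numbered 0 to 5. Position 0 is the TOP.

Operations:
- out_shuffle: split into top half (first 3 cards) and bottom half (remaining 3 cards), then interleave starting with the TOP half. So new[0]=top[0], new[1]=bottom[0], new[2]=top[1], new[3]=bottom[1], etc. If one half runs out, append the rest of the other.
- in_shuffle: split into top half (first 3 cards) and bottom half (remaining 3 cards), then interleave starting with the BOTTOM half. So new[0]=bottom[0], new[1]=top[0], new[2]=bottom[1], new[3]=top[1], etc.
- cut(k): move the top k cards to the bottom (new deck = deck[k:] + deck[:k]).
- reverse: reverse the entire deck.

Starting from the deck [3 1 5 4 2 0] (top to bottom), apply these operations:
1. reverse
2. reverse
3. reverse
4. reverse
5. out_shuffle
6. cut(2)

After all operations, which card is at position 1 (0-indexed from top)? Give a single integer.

After op 1 (reverse): [0 2 4 5 1 3]
After op 2 (reverse): [3 1 5 4 2 0]
After op 3 (reverse): [0 2 4 5 1 3]
After op 4 (reverse): [3 1 5 4 2 0]
After op 5 (out_shuffle): [3 4 1 2 5 0]
After op 6 (cut(2)): [1 2 5 0 3 4]
Position 1: card 2.

Answer: 2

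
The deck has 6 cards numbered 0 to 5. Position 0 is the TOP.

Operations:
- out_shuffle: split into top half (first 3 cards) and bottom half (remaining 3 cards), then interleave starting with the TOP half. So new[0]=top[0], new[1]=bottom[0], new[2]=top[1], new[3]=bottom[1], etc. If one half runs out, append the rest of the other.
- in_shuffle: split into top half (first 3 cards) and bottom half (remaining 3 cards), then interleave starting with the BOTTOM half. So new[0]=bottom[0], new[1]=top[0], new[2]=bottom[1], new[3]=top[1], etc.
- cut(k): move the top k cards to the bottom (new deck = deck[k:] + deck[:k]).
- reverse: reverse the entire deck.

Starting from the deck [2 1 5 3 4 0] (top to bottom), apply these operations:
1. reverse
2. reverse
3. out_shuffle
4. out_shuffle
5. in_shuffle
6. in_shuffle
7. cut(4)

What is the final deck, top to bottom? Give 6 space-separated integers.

After op 1 (reverse): [0 4 3 5 1 2]
After op 2 (reverse): [2 1 5 3 4 0]
After op 3 (out_shuffle): [2 3 1 4 5 0]
After op 4 (out_shuffle): [2 4 3 5 1 0]
After op 5 (in_shuffle): [5 2 1 4 0 3]
After op 6 (in_shuffle): [4 5 0 2 3 1]
After op 7 (cut(4)): [3 1 4 5 0 2]

Answer: 3 1 4 5 0 2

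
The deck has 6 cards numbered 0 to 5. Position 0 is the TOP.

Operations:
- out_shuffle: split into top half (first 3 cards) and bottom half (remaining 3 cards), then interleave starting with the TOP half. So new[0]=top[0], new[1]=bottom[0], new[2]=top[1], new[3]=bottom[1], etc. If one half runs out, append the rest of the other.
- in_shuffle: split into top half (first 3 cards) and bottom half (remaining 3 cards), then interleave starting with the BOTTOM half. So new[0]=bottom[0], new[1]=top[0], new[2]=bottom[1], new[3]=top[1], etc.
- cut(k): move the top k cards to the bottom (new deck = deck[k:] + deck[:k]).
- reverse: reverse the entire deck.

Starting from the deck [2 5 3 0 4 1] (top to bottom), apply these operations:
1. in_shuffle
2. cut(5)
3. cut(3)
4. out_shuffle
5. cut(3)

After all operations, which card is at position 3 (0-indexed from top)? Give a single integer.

After op 1 (in_shuffle): [0 2 4 5 1 3]
After op 2 (cut(5)): [3 0 2 4 5 1]
After op 3 (cut(3)): [4 5 1 3 0 2]
After op 4 (out_shuffle): [4 3 5 0 1 2]
After op 5 (cut(3)): [0 1 2 4 3 5]
Position 3: card 4.

Answer: 4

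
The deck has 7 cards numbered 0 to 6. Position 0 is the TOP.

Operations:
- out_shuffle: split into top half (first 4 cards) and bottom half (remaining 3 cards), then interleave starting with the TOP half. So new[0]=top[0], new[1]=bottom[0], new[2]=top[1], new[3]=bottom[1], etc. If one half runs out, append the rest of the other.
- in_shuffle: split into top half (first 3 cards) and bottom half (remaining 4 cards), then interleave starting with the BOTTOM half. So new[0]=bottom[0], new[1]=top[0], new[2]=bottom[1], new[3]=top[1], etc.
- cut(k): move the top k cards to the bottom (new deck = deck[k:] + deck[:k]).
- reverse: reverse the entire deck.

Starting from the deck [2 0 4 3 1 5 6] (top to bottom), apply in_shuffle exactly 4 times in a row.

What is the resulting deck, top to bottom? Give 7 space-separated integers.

After op 1 (in_shuffle): [3 2 1 0 5 4 6]
After op 2 (in_shuffle): [0 3 5 2 4 1 6]
After op 3 (in_shuffle): [2 0 4 3 1 5 6]
After op 4 (in_shuffle): [3 2 1 0 5 4 6]

Answer: 3 2 1 0 5 4 6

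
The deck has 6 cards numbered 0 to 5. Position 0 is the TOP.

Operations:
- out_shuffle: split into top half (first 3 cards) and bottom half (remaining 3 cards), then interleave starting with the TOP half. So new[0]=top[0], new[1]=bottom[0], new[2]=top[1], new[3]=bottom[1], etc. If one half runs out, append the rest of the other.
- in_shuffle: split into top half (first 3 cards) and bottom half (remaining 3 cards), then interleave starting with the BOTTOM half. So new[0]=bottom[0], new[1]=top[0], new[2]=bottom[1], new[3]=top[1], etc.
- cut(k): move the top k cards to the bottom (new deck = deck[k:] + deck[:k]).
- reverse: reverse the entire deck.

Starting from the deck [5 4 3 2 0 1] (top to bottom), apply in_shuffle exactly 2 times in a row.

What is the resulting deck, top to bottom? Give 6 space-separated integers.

Answer: 4 2 1 5 3 0

Derivation:
After op 1 (in_shuffle): [2 5 0 4 1 3]
After op 2 (in_shuffle): [4 2 1 5 3 0]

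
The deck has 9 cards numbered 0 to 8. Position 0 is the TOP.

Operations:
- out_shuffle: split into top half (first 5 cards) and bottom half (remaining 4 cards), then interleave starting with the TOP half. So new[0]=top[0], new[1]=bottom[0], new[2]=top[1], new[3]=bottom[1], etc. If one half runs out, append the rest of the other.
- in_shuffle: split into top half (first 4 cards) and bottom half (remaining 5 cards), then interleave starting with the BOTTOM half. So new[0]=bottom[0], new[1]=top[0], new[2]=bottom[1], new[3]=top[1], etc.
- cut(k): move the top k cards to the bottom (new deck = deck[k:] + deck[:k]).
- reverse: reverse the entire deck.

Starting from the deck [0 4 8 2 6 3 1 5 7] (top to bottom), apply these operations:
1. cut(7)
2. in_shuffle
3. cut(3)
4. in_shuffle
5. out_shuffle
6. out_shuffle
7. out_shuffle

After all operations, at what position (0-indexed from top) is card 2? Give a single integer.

After op 1 (cut(7)): [5 7 0 4 8 2 6 3 1]
After op 2 (in_shuffle): [8 5 2 7 6 0 3 4 1]
After op 3 (cut(3)): [7 6 0 3 4 1 8 5 2]
After op 4 (in_shuffle): [4 7 1 6 8 0 5 3 2]
After op 5 (out_shuffle): [4 0 7 5 1 3 6 2 8]
After op 6 (out_shuffle): [4 3 0 6 7 2 5 8 1]
After op 7 (out_shuffle): [4 2 3 5 0 8 6 1 7]
Card 2 is at position 1.

Answer: 1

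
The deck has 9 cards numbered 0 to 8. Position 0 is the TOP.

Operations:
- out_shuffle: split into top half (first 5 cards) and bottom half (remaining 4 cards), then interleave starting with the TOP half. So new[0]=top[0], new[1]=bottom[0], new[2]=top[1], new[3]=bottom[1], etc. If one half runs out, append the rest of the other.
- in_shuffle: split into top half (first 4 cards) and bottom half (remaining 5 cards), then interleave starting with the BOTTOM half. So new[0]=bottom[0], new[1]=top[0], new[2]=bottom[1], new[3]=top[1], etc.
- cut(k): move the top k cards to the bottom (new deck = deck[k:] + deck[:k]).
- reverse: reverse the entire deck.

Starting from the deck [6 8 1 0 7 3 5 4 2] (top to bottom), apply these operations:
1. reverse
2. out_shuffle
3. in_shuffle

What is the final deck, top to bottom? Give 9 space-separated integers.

After op 1 (reverse): [2 4 5 3 7 0 1 8 6]
After op 2 (out_shuffle): [2 0 4 1 5 8 3 6 7]
After op 3 (in_shuffle): [5 2 8 0 3 4 6 1 7]

Answer: 5 2 8 0 3 4 6 1 7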